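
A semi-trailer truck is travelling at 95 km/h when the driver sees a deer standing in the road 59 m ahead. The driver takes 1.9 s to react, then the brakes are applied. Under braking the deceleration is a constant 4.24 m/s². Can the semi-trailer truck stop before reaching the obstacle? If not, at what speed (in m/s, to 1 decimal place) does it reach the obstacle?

95 km/h ÷ 3.6 = 26.3889 m/s.
Reaction distance = 26.3889 × 1.9 = 50.139 m.
Braking distance needed to stop: v²/(2a) = 696.374 / 8.480 = 82.120 m, so total needed = 50.139 + 82.120 = 132.259 m > 59 m — it cannot stop.
Distance remaining when braking begins: 59 − 50.139 = 8.861 m.
v² = v₀² − 2a·d = 696.374 − 2 × 4.240 × 8.861 = 621.233 m²/s².
v = √621.233 = 24.925 m/s.

No — it strikes the obstacle at 24.9 m/s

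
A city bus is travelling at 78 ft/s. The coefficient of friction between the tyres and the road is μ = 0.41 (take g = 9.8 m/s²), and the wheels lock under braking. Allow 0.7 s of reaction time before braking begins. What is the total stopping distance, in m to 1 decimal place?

Total stopping distance ≈ 87.0 m

78 ft/s × 0.3048 = 23.7744 m/s.
a = μg = 0.41 × 9.8 = 4.018 m/s².
Reaction distance = v·t_r = 23.7744 × 0.7 = 16.642 m.
Braking distance = v²/(2a) = 23.7744² / (2 × 4.018) = 565.222 / 8.036 = 70.336 m.
Total = 16.642 + 70.336 = 86.978 m.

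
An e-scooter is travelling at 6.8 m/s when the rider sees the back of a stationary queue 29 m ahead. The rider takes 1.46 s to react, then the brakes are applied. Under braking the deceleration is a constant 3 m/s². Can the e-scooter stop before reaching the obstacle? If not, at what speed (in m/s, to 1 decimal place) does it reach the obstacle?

Yes — it stops about 11.4 m short of the obstacle, so it never reaches it

Reaction distance = 6.8000 × 1.46 = 9.928 m.
Braking distance = v²/(2a) = 46.240 / 6.000 = 7.707 m.
Total stopping distance = 9.928 + 7.707 = 17.635 m, vs 29 m available — it stops with 29 − 17.635 = 11.365 m to spare.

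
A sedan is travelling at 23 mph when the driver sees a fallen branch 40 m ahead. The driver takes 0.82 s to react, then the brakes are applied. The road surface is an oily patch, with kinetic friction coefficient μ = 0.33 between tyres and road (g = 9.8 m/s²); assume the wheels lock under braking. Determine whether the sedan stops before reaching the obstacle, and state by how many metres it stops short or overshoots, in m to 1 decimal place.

Yes — it stops 15.2 m short of the obstacle

23 mph × 0.44704 = 10.2819 m/s.
a = μg = 0.33 × 9.8 = 3.234 m/s².
Reaction distance = 10.2819 × 0.82 = 8.431 m.
Braking distance = v²/(2a) = 105.717 / 6.468 = 16.345 m.
Total stopping distance = 8.431 + 16.345 = 24.776 m, vs 40 m available — it stops with 40 − 24.776 = 15.224 m to spare.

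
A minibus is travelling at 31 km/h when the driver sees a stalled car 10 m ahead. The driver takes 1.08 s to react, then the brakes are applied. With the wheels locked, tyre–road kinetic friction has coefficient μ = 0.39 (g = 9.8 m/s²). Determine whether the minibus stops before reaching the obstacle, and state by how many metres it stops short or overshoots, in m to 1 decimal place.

No — it overshoots by 9.0 m

31 km/h ÷ 3.6 = 8.6111 m/s.
a = μg = 0.39 × 9.8 = 3.822 m/s².
Reaction distance = 8.6111 × 1.08 = 9.300 m.
Braking distance = v²/(2a) = 74.151 / 7.644 = 9.701 m.
Total stopping distance = 9.300 + 9.701 = 19.001 m, vs 10 m available — it cannot stop in time and overshoots by 19.001 − 10 = 9.001 m.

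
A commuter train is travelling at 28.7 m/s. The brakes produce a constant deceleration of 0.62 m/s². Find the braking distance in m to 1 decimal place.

Braking distance ≈ 664.3 m

Braking distance = v²/(2a) = 28.7000² / (2 × 0.620) = 823.690 / 1.240 = 664.266 m.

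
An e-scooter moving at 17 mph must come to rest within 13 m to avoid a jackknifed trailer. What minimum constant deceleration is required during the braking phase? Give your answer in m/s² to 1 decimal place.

Required deceleration ≈ 2.2 m/s²

17 mph × 0.44704 = 7.5997 m/s.
v² = 2a·d ⇒ a = v²/(2d) = 7.5997² / (2 × 13.000) = 57.755 / 26.000 = 2.2213 m/s².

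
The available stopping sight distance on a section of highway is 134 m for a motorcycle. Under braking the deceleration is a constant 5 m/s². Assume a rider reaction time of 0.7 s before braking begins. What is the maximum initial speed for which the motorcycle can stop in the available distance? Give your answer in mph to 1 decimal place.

Stopping distance: v·t_r + v²/(2a) = 134 with t_r = 0.7 s and a = 5.000 m/s².
So v² + 7.000 v − 1340.00 = 0.
Positive root: v = −a·t_r + √((a·t_r)² + 2a·d) = −3.500 + √(12.250 + 1340.00) = 33.2730 m/s.
33.2730 m/s ÷ 0.44704 = 74.430 mph.

Maximum speed ≈ 74.4 mph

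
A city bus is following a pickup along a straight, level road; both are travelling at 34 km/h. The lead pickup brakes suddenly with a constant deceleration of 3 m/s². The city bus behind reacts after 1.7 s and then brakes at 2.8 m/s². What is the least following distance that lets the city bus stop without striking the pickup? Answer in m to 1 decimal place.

34 km/h ÷ 3.6 = 9.4444 m/s.
Leader travels v²/(2a_L) = 89.197 / 6.000 = 14.866 m before stopping.
Follower covers v·t_r = 9.4444 × 1.7 = 16.055 m while reacting, then v²/(2a_F) = 89.197 / 5.600 = 15.928 m while braking, for a total of 16.055 + 15.928 = 31.983 m.
Since a_F ≤ a_L and the follower starts braking later, the follower is never slower than the leader, so the closest approach is when both have stopped.
Minimum gap = 31.983 − 14.866 = 17.117 m.

Minimum gap ≈ 17.1 m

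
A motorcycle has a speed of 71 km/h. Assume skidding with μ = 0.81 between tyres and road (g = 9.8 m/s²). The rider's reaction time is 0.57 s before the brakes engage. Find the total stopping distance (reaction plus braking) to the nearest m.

Total stopping distance ≈ 36 m

71 km/h ÷ 3.6 = 19.7222 m/s.
a = μg = 0.81 × 9.8 = 7.938 m/s².
Reaction distance = v·t_r = 19.7222 × 0.57 = 11.242 m.
Braking distance = v²/(2a) = 19.7222² / (2 × 7.938) = 388.965 / 15.876 = 24.500 m.
Total = 11.242 + 24.500 = 35.742 m.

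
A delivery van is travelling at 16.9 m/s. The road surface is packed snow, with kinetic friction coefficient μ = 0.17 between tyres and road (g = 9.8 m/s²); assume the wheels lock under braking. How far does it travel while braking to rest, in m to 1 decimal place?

a = μg = 0.17 × 9.8 = 1.666 m/s².
Braking distance = v²/(2a) = 16.9000² / (2 × 1.666) = 285.610 / 3.332 = 85.717 m.

Braking distance ≈ 85.7 m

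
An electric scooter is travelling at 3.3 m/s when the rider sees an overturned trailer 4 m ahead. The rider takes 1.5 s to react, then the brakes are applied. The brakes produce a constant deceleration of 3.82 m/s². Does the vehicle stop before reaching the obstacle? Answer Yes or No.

No

Reaction distance = 3.3000 × 1.5 = 4.950 m.
Braking distance = v²/(2a) = 10.890 / 7.640 = 1.425 m.
Total stopping distance = 4.950 + 1.425 = 6.375 m, vs 4 m available — it cannot stop in time and overshoots by 6.375 − 4 = 2.375 m.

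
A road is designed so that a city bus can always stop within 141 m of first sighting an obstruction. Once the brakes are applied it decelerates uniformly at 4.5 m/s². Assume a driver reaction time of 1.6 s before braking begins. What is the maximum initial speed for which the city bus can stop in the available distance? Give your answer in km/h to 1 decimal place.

Maximum speed ≈ 104.9 km/h

Stopping distance: v·t_r + v²/(2a) = 141 with t_r = 1.6 s and a = 4.500 m/s².
So v² + 14.400 v − 1269.00 = 0.
Positive root: v = −a·t_r + √((a·t_r)² + 2a·d) = −7.200 + √(51.840 + 1269.00) = 29.1434 m/s.
29.1434 m/s × 3.6 = 104.916 km/h.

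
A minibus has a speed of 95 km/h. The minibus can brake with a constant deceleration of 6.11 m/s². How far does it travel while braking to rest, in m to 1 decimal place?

Braking distance ≈ 57.0 m

95 km/h ÷ 3.6 = 26.3889 m/s.
Braking distance = v²/(2a) = 26.3889² / (2 × 6.110) = 696.374 / 12.220 = 56.986 m.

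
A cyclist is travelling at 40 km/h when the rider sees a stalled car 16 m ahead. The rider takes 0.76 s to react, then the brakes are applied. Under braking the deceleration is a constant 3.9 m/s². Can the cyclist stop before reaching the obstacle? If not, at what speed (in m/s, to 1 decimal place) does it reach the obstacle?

40 km/h ÷ 3.6 = 11.1111 m/s.
Reaction distance = 11.1111 × 0.76 = 8.444 m.
Braking distance needed to stop: v²/(2a) = 123.457 / 7.800 = 15.828 m, so total needed = 8.444 + 15.828 = 24.272 m > 16 m — it cannot stop.
Distance remaining when braking begins: 16 − 8.444 = 7.556 m.
v² = v₀² − 2a·d = 123.457 − 2 × 3.900 × 7.556 = 64.520 m²/s².
v = √64.520 = 8.032 m/s.

No — it strikes the obstacle at 8.0 m/s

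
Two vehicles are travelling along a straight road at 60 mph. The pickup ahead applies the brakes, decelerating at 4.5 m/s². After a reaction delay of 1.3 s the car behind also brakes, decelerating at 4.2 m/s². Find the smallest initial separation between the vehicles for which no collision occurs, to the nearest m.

Minimum gap ≈ 41 m

60 mph × 0.44704 = 26.8224 m/s.
Leader travels v²/(2a_L) = 719.441 / 9.000 = 79.938 m before stopping.
Follower covers v·t_r = 26.8224 × 1.3 = 34.869 m while reacting, then v²/(2a_F) = 719.441 / 8.400 = 85.648 m while braking, for a total of 34.869 + 85.648 = 120.517 m.
Since a_F ≤ a_L and the follower starts braking later, the follower is never slower than the leader, so the closest approach is when both have stopped.
Minimum gap = 120.517 − 79.938 = 40.579 m.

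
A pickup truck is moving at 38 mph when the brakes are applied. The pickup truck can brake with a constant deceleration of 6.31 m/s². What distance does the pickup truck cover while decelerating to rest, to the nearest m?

Braking distance ≈ 23 m

38 mph × 0.44704 = 16.9875 m/s.
Braking distance = v²/(2a) = 16.9875² / (2 × 6.310) = 288.575 / 12.620 = 22.866 m.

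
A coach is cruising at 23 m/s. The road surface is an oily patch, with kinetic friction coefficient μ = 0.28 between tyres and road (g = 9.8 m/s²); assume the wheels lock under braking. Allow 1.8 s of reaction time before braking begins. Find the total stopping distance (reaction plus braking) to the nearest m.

a = μg = 0.28 × 9.8 = 2.744 m/s².
Reaction distance = v·t_r = 23.0000 × 1.8 = 41.400 m.
Braking distance = v²/(2a) = 23.0000² / (2 × 2.744) = 529.000 / 5.488 = 96.392 m.
Total = 41.400 + 96.392 = 137.792 m.

Total stopping distance ≈ 138 m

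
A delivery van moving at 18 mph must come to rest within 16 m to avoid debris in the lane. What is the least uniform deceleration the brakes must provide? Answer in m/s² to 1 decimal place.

18 mph × 0.44704 = 8.0467 m/s.
v² = 2a·d ⇒ a = v²/(2d) = 8.0467² / (2 × 16.000) = 64.749 / 32.000 = 2.0234 m/s².

Required deceleration ≈ 2.0 m/s²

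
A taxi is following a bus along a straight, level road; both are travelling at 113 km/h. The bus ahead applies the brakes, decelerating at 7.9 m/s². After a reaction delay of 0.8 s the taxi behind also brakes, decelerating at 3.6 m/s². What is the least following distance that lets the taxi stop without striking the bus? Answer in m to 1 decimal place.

Minimum gap ≈ 99.6 m

113 km/h ÷ 3.6 = 31.3889 m/s.
Leader travels v²/(2a_L) = 985.263 / 15.800 = 62.358 m before stopping.
Follower covers v·t_r = 31.3889 × 0.8 = 25.111 m while reacting, then v²/(2a_F) = 985.263 / 7.200 = 136.842 m while braking, for a total of 25.111 + 136.842 = 161.953 m.
Since a_F ≤ a_L and the follower starts braking later, the follower is never slower than the leader, so the closest approach is when both have stopped.
Minimum gap = 161.953 − 62.358 = 99.595 m.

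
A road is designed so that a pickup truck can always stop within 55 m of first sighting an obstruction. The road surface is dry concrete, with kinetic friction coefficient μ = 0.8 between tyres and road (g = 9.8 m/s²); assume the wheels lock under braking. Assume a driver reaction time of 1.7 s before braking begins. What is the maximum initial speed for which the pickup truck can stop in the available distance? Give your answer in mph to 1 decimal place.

a = μg = 0.8 × 9.8 = 7.840 m/s².
Stopping distance: v·t_r + v²/(2a) = 55 with t_r = 1.7 s and a = 7.840 m/s².
So v² + 26.656 v − 862.40 = 0.
Positive root: v = −a·t_r + √((a·t_r)² + 2a·d) = −13.328 + √(177.636 + 862.40) = 18.9216 m/s.
18.9216 m/s ÷ 0.44704 = 42.326 mph.

Maximum speed ≈ 42.3 mph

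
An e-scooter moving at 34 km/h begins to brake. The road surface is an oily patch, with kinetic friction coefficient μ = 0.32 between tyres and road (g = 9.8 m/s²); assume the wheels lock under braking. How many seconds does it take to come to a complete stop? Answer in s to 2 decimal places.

Braking time ≈ 3.01 s

34 km/h ÷ 3.6 = 9.4444 m/s.
a = μg = 0.32 × 9.8 = 3.136 m/s².
Braking time = v/a = 9.4444 / 3.136 = 3.012 s.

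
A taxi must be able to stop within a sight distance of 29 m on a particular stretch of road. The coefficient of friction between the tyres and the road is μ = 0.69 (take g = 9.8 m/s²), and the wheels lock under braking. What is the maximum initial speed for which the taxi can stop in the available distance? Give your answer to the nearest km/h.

a = μg = 0.69 × 9.8 = 6.762 m/s².
v²/(2a) = d ⇒ v = √(2 × 6.762 × 29) = √392.20 = 19.8040 m/s.
19.8040 m/s × 3.6 = 71.294 km/h.

Maximum speed ≈ 71 km/h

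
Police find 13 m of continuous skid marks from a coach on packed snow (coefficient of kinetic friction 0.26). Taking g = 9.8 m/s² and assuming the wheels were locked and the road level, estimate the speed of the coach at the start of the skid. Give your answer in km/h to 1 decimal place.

Initial speed ≈ 29.3 km/h

Deceleration a = μg = 0.26 × 9.8 = 2.548 m/s².
v = √(2a·d) = √(2 × 2.548 × 13) = √66.248 = 8.1393 m/s.
= 8.1393 × 3.6 = 29.301 km/h.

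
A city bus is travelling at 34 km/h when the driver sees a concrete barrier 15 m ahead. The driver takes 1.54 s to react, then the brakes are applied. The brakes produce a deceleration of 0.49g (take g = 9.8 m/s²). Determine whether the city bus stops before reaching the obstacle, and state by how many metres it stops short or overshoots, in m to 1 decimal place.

34 km/h ÷ 3.6 = 9.4444 m/s.
a = 0.49 × 9.8 = 4.802 m/s².
Reaction distance = 9.4444 × 1.54 = 14.544 m.
Braking distance = v²/(2a) = 89.197 / 9.604 = 9.287 m.
Total stopping distance = 14.544 + 9.287 = 23.831 m, vs 15 m available — it cannot stop in time and overshoots by 23.831 − 15 = 8.831 m.

No — it overshoots by 8.8 m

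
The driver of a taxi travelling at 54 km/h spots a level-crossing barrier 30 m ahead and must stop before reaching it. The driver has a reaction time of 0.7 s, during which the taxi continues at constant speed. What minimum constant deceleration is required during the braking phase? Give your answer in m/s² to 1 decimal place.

54 km/h ÷ 3.6 = 15.0000 m/s.
Distance covered during reaction = 15.0000 × 0.7 = 10.500 m.
Distance available for braking: 30 − 10.500 = 19.500 m.
v² = 2a·d ⇒ a = v²/(2d) = 15.0000² / (2 × 19.500) = 225.000 / 39.000 = 5.7692 m/s².

Required deceleration ≈ 5.8 m/s²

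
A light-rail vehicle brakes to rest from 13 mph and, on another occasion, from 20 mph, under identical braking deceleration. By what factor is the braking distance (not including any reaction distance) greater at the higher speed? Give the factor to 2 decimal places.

Factor ≈ 2.37

Braking distance d = v²/(2a), so with a fixed, d ∝ v².
Factor = (20/13)² = 1.5385² = 2.3670.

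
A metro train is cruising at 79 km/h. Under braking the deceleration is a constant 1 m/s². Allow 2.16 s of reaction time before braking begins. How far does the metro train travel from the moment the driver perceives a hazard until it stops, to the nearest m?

79 km/h ÷ 3.6 = 21.9444 m/s.
Reaction distance = v·t_r = 21.9444 × 2.16 = 47.400 m.
Braking distance = v²/(2a) = 21.9444² / (2 × 1.000) = 481.557 / 2.000 = 240.779 m.
Total = 47.400 + 240.779 = 288.179 m.

Total stopping distance ≈ 288 m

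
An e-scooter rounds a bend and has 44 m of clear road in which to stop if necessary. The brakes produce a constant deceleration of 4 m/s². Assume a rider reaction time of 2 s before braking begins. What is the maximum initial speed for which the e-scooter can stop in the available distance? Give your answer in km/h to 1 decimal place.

Maximum speed ≈ 44.6 km/h

Stopping distance: v·t_r + v²/(2a) = 44 with t_r = 2 s and a = 4.000 m/s².
So v² + 16.000 v − 352.00 = 0.
Positive root: v = −a·t_r + √((a·t_r)² + 2a·d) = −8.000 + √(64.000 + 352.00) = 12.3961 m/s.
12.3961 m/s × 3.6 = 44.626 km/h.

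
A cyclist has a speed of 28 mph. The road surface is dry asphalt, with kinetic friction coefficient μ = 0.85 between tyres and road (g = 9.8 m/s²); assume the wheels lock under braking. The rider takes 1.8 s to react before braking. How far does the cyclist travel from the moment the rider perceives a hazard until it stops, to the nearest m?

28 mph × 0.44704 = 12.5171 m/s.
a = μg = 0.85 × 9.8 = 8.330 m/s².
Reaction distance = v·t_r = 12.5171 × 1.8 = 22.531 m.
Braking distance = v²/(2a) = 12.5171² / (2 × 8.330) = 156.678 / 16.660 = 9.404 m.
Total = 22.531 + 9.404 = 31.935 m.

Total stopping distance ≈ 32 m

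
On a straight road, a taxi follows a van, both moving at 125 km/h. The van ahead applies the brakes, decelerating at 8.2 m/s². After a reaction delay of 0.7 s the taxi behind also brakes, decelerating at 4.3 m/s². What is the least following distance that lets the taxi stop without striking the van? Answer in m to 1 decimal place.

125 km/h ÷ 3.6 = 34.7222 m/s.
Leader travels v²/(2a_L) = 1205.631 / 16.400 = 73.514 m before stopping.
Follower covers v·t_r = 34.7222 × 0.7 = 24.306 m while reacting, then v²/(2a_F) = 1205.631 / 8.600 = 140.190 m while braking, for a total of 24.306 + 140.190 = 164.496 m.
Since a_F ≤ a_L and the follower starts braking later, the follower is never slower than the leader, so the closest approach is when both have stopped.
Minimum gap = 164.496 − 73.514 = 90.982 m.

Minimum gap ≈ 91.0 m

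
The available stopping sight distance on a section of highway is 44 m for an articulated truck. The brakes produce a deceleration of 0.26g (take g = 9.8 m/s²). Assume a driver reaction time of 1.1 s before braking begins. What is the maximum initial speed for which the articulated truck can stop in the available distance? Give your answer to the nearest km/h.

Maximum speed ≈ 45 km/h

a = 0.26 × 9.8 = 2.548 m/s².
Stopping distance: v·t_r + v²/(2a) = 44 with t_r = 1.1 s and a = 2.548 m/s².
So v² + 5.606 v − 224.22 = 0.
Positive root: v = −a·t_r + √((a·t_r)² + 2a·d) = −2.803 + √(7.857 + 224.22) = 12.4311 m/s.
12.4311 m/s × 3.6 = 44.752 km/h.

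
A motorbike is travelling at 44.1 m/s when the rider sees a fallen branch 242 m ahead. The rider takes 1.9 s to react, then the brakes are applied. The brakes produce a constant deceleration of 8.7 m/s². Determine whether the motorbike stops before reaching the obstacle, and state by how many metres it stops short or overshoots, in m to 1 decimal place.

Reaction distance = 44.1000 × 1.9 = 83.790 m.
Braking distance = v²/(2a) = 1944.810 / 17.400 = 111.771 m.
Total stopping distance = 83.790 + 111.771 = 195.561 m, vs 242 m available — it stops with 242 − 195.561 = 46.439 m to spare.

Yes — it stops 46.4 m short of the obstacle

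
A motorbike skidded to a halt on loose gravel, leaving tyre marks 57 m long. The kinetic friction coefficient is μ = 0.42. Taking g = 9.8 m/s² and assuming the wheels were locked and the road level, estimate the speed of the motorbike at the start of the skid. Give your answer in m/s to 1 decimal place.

Deceleration a = μg = 0.42 × 9.8 = 4.116 m/s².
v = √(2a·d) = √(2 × 4.116 × 57) = √469.224 = 21.6616 m/s.

Initial speed ≈ 21.7 m/s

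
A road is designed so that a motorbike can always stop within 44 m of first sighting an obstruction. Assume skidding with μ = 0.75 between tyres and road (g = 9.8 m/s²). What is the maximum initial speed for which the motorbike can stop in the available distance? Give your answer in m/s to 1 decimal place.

Maximum speed ≈ 25.4 m/s

a = μg = 0.75 × 9.8 = 7.350 m/s².
v²/(2a) = d ⇒ v = √(2 × 7.350 × 44) = √646.80 = 25.4323 m/s.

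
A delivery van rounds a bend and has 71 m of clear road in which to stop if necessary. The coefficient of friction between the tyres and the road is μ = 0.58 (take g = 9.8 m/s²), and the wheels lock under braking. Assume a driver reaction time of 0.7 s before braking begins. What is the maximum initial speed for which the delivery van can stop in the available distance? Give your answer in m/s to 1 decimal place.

a = μg = 0.58 × 9.8 = 5.684 m/s².
Stopping distance: v·t_r + v²/(2a) = 71 with t_r = 0.7 s and a = 5.684 m/s².
So v² + 7.958 v − 807.13 = 0.
Positive root: v = −a·t_r + √((a·t_r)² + 2a·d) = −3.979 + √(15.832 + 807.13) = 24.7083 m/s.

Maximum speed ≈ 24.7 m/s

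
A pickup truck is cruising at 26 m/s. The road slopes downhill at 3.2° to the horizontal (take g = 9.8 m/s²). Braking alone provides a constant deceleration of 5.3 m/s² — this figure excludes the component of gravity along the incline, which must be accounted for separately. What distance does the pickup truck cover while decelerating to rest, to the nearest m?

Gravity along the downhill slope reduces the braking deceleration: a_eff = 5.300 − 9.8·sin 3.2° = 5.300 − 0.547 = 4.753 m/s².
Braking distance = v²/(2a) = 26.0000² / (2 × 4.753) = 676.000 / 9.506 = 71.113 m.

Braking distance ≈ 71 m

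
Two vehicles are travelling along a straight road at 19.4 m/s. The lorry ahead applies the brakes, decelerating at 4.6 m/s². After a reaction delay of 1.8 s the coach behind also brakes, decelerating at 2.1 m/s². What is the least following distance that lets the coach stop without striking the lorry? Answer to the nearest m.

Leader travels v²/(2a_L) = 376.360 / 9.200 = 40.909 m before stopping.
Follower covers v·t_r = 19.4000 × 1.8 = 34.920 m while reacting, then v²/(2a_F) = 376.360 / 4.200 = 89.610 m while braking, for a total of 34.920 + 89.610 = 124.530 m.
Since a_F ≤ a_L and the follower starts braking later, the follower is never slower than the leader, so the closest approach is when both have stopped.
Minimum gap = 124.530 − 40.909 = 83.621 m.

Minimum gap ≈ 84 m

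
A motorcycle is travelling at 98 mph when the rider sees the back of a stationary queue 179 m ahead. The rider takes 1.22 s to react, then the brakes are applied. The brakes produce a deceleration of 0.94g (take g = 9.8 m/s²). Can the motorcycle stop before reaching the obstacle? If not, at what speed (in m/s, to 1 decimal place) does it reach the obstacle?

98 mph × 0.44704 = 43.8099 m/s.
a = 0.94 × 9.8 = 9.212 m/s².
Reaction distance = 43.8099 × 1.22 = 53.448 m.
Braking distance = v²/(2a) = 1919.307 / 18.424 = 104.174 m.
Total stopping distance = 53.448 + 104.174 = 157.622 m, vs 179 m available — it stops with 179 − 157.622 = 21.378 m to spare.

Yes — it stops about 21.4 m short of the obstacle, so it never reaches it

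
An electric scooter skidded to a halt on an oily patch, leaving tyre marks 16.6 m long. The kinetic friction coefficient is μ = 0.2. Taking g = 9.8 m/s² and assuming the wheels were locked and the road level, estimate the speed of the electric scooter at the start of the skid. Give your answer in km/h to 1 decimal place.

Deceleration a = μg = 0.2 × 9.8 = 1.960 m/s².
v = √(2a·d) = √(2 × 1.960 × 16.6) = √65.072 = 8.0667 m/s.
= 8.0667 × 3.6 = 29.040 km/h.

Initial speed ≈ 29.0 km/h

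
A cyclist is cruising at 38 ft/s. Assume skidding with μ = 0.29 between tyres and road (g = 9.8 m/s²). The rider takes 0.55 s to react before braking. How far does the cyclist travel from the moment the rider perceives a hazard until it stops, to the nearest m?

Total stopping distance ≈ 30 m

38 ft/s × 0.3048 = 11.5824 m/s.
a = μg = 0.29 × 9.8 = 2.842 m/s².
Reaction distance = v·t_r = 11.5824 × 0.55 = 6.370 m.
Braking distance = v²/(2a) = 11.5824² / (2 × 2.842) = 134.152 / 5.684 = 23.602 m.
Total = 6.370 + 23.602 = 29.972 m.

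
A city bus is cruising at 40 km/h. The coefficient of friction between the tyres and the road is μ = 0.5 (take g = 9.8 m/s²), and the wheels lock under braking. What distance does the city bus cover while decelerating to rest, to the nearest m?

Braking distance ≈ 13 m

40 km/h ÷ 3.6 = 11.1111 m/s.
a = μg = 0.5 × 9.8 = 4.900 m/s².
Braking distance = v²/(2a) = 11.1111² / (2 × 4.900) = 123.457 / 9.800 = 12.598 m.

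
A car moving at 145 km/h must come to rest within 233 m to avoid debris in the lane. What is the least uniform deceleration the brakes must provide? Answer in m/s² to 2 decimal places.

145 km/h ÷ 3.6 = 40.2778 m/s.
v² = 2a·d ⇒ a = v²/(2d) = 40.2778² / (2 × 233.000) = 1622.301 / 466.000 = 3.4813 m/s².

Required deceleration ≈ 3.48 m/s²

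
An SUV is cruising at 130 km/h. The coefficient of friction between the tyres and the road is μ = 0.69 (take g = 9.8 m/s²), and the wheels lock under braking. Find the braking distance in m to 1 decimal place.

130 km/h ÷ 3.6 = 36.1111 m/s.
a = μg = 0.69 × 9.8 = 6.762 m/s².
Braking distance = v²/(2a) = 36.1111² / (2 × 6.762) = 1304.012 / 13.524 = 96.422 m.

Braking distance ≈ 96.4 m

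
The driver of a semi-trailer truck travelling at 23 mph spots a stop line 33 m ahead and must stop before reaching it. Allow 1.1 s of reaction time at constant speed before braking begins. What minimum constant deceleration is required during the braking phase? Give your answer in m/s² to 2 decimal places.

23 mph × 0.44704 = 10.2819 m/s.
Distance covered during reaction = 10.2819 × 1.1 = 11.310 m.
Distance available for braking: 33 − 11.310 = 21.690 m.
v² = 2a·d ⇒ a = v²/(2d) = 10.2819² / (2 × 21.690) = 105.717 / 43.380 = 2.4370 m/s².

Required deceleration ≈ 2.44 m/s²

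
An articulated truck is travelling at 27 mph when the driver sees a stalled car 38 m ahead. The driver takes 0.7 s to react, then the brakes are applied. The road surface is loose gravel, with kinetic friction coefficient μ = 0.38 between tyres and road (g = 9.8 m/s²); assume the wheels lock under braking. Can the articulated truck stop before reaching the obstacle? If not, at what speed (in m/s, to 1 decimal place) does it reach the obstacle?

27 mph × 0.44704 = 12.0701 m/s.
a = μg = 0.38 × 9.8 = 3.724 m/s².
Reaction distance = 12.0701 × 0.7 = 8.449 m.
Braking distance = v²/(2a) = 145.687 / 7.448 = 19.561 m.
Total stopping distance = 8.449 + 19.561 = 28.010 m, vs 38 m available — it stops with 38 − 28.010 = 9.990 m to spare.

Yes — it stops about 10.0 m short of the obstacle, so it never reaches it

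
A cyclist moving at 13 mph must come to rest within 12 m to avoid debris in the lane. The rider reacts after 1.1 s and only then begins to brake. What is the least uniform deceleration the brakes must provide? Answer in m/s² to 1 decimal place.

Required deceleration ≈ 3.0 m/s²

13 mph × 0.44704 = 5.8115 m/s.
Distance covered during reaction = 5.8115 × 1.1 = 6.393 m.
Distance available for braking: 12 − 6.393 = 5.607 m.
v² = 2a·d ⇒ a = v²/(2d) = 5.8115² / (2 × 5.607) = 33.774 / 11.214 = 3.0118 m/s².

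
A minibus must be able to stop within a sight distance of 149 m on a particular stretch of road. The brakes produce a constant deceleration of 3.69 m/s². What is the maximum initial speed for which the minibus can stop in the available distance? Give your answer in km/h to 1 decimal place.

v²/(2a) = d ⇒ v = √(2 × 3.690 × 149) = √1099.62 = 33.1605 m/s.
33.1605 m/s × 3.6 = 119.378 km/h.

Maximum speed ≈ 119.4 km/h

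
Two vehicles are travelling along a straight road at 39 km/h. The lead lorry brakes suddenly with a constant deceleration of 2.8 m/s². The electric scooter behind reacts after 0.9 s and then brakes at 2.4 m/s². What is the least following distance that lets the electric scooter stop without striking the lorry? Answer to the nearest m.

Minimum gap ≈ 13 m

39 km/h ÷ 3.6 = 10.8333 m/s.
Leader travels v²/(2a_L) = 117.360 / 5.600 = 20.957 m before stopping.
Follower covers v·t_r = 10.8333 × 0.9 = 9.750 m while reacting, then v²/(2a_F) = 117.360 / 4.800 = 24.450 m while braking, for a total of 9.750 + 24.450 = 34.200 m.
Since a_F ≤ a_L and the follower starts braking later, the follower is never slower than the leader, so the closest approach is when both have stopped.
Minimum gap = 34.200 − 20.957 = 13.243 m.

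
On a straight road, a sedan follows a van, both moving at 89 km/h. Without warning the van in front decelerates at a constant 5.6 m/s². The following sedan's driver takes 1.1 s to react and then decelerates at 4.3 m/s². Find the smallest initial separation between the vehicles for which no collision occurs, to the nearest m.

Minimum gap ≈ 44 m

89 km/h ÷ 3.6 = 24.7222 m/s.
Leader travels v²/(2a_L) = 611.187 / 11.200 = 54.570 m before stopping.
Follower covers v·t_r = 24.7222 × 1.1 = 27.194 m while reacting, then v²/(2a_F) = 611.187 / 8.600 = 71.068 m while braking, for a total of 27.194 + 71.068 = 98.262 m.
Since a_F ≤ a_L and the follower starts braking later, the follower is never slower than the leader, so the closest approach is when both have stopped.
Minimum gap = 98.262 − 54.570 = 43.692 m.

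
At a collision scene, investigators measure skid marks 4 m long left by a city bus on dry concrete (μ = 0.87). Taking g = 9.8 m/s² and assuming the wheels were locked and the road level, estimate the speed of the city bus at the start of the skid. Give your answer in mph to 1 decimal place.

Initial speed ≈ 18.5 mph

Deceleration a = μg = 0.87 × 9.8 = 8.526 m/s².
v = √(2a·d) = √(2 × 8.526 × 4) = √68.208 = 8.2588 m/s.
= 8.2588 ÷ 0.44704 = 18.474 mph.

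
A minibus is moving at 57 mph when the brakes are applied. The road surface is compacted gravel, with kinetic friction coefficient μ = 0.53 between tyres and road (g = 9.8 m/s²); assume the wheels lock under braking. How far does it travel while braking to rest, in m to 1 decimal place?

Braking distance ≈ 62.5 m

57 mph × 0.44704 = 25.4813 m/s.
a = μg = 0.53 × 9.8 = 5.194 m/s².
Braking distance = v²/(2a) = 25.4813² / (2 × 5.194) = 649.297 / 10.388 = 62.505 m.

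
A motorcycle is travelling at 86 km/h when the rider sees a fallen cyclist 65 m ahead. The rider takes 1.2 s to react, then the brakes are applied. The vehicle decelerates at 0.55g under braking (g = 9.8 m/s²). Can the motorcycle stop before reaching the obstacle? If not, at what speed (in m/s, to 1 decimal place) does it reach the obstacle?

86 km/h ÷ 3.6 = 23.8889 m/s.
a = 0.55 × 9.8 = 5.390 m/s².
Reaction distance = 23.8889 × 1.2 = 28.667 m.
Braking distance needed to stop: v²/(2a) = 570.680 / 10.780 = 52.939 m, so total needed = 28.667 + 52.939 = 81.606 m > 65 m — it cannot stop.
Distance remaining when braking begins: 65 − 28.667 = 36.333 m.
v² = v₀² − 2a·d = 570.680 − 2 × 5.390 × 36.333 = 179.010 m²/s².
v = √179.010 = 13.379 m/s.

No — it strikes the obstacle at 13.4 m/s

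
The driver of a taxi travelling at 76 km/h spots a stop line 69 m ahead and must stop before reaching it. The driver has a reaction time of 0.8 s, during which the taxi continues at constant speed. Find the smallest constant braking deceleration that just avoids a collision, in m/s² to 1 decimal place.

76 km/h ÷ 3.6 = 21.1111 m/s.
Distance covered during reaction = 21.1111 × 0.8 = 16.889 m.
Distance available for braking: 69 − 16.889 = 52.111 m.
v² = 2a·d ⇒ a = v²/(2d) = 21.1111² / (2 × 52.111) = 445.679 / 104.222 = 4.2762 m/s².

Required deceleration ≈ 4.3 m/s²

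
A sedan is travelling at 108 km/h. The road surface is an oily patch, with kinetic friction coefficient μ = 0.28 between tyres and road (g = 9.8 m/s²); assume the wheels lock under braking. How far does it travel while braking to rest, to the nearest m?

Braking distance ≈ 164 m

108 km/h ÷ 3.6 = 30.0000 m/s.
a = μg = 0.28 × 9.8 = 2.744 m/s².
Braking distance = v²/(2a) = 30.0000² / (2 × 2.744) = 900.000 / 5.488 = 163.994 m.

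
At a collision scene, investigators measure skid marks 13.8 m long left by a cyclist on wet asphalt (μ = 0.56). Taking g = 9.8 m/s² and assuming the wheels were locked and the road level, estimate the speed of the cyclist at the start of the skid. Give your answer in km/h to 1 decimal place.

Deceleration a = μg = 0.56 × 9.8 = 5.488 m/s².
v = √(2a·d) = √(2 × 5.488 × 13.8) = √151.469 = 12.3073 m/s.
= 12.3073 × 3.6 = 44.306 km/h.

Initial speed ≈ 44.3 km/h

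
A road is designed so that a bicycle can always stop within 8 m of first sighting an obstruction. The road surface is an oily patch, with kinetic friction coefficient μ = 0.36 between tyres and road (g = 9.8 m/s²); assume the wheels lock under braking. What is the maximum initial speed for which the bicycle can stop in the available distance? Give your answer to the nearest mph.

Maximum speed ≈ 17 mph

a = μg = 0.36 × 9.8 = 3.528 m/s².
v²/(2a) = d ⇒ v = √(2 × 3.528 × 8) = √56.45 = 7.5133 m/s.
7.5133 m/s ÷ 0.44704 = 16.807 mph.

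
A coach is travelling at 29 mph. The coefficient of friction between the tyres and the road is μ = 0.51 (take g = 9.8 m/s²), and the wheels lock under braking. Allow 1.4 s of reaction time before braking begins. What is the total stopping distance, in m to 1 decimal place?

29 mph × 0.44704 = 12.9642 m/s.
a = μg = 0.51 × 9.8 = 4.998 m/s².
Reaction distance = v·t_r = 12.9642 × 1.4 = 18.150 m.
Braking distance = v²/(2a) = 12.9642² / (2 × 4.998) = 168.070 / 9.996 = 16.814 m.
Total = 18.150 + 16.814 = 34.964 m.

Total stopping distance ≈ 35.0 m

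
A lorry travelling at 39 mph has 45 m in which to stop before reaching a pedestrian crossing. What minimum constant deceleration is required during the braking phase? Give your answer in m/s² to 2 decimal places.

39 mph × 0.44704 = 17.4346 m/s.
v² = 2a·d ⇒ a = v²/(2d) = 17.4346² / (2 × 45.000) = 303.965 / 90.000 = 3.3774 m/s².

Required deceleration ≈ 3.38 m/s²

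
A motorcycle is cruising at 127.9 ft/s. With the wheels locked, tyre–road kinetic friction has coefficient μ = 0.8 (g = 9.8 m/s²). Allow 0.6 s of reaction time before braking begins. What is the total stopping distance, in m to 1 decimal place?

Total stopping distance ≈ 120.3 m

127.9 ft/s × 0.3048 = 38.9839 m/s.
a = μg = 0.8 × 9.8 = 7.840 m/s².
Reaction distance = v·t_r = 38.9839 × 0.6 = 23.390 m.
Braking distance = v²/(2a) = 38.9839² / (2 × 7.840) = 1519.744 / 15.680 = 96.922 m.
Total = 23.390 + 96.922 = 120.312 m.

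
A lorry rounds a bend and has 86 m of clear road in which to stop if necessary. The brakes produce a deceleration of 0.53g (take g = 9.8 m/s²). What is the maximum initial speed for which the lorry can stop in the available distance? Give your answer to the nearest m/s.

Maximum speed ≈ 30 m/s

a = 0.53 × 9.8 = 5.194 m/s².
v²/(2a) = d ⇒ v = √(2 × 5.194 × 86) = √893.37 = 29.8893 m/s.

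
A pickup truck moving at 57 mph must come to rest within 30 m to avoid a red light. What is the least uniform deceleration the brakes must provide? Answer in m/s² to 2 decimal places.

57 mph × 0.44704 = 25.4813 m/s.
v² = 2a·d ⇒ a = v²/(2d) = 25.4813² / (2 × 30.000) = 649.297 / 60.000 = 10.8216 m/s².

Required deceleration ≈ 10.82 m/s²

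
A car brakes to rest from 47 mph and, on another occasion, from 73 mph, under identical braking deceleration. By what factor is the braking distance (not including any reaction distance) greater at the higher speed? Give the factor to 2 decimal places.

Factor ≈ 2.41

Braking distance d = v²/(2a), so with a fixed, d ∝ v².
Factor = (73/47)² = 1.5532² = 2.4124.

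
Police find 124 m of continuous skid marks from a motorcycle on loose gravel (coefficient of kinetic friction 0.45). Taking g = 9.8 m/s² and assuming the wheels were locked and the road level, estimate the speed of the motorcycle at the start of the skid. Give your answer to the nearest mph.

Deceleration a = μg = 0.45 × 9.8 = 4.410 m/s².
v = √(2a·d) = √(2 × 4.410 × 124) = √1093.680 = 33.0708 m/s.
= 33.0708 ÷ 0.44704 = 73.977 mph.

Initial speed ≈ 74 mph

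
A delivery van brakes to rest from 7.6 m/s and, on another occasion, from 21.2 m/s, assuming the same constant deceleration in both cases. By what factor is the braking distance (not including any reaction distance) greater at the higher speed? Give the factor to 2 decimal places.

Braking distance d = v²/(2a), so with a fixed, d ∝ v².
Factor = (21.2/7.6)² = 2.7895² = 7.7813.

Factor ≈ 7.78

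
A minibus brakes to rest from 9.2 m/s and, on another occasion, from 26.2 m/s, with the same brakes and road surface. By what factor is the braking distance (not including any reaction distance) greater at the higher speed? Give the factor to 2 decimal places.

Factor ≈ 8.11

Braking distance d = v²/(2a), so with a fixed, d ∝ v².
Factor = (26.2/9.2)² = 2.8478² = 8.1100.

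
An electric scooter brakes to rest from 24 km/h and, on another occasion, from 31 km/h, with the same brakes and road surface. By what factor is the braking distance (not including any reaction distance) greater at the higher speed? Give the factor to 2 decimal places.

Factor ≈ 1.67

Braking distance d = v²/(2a), so with a fixed, d ∝ v².
Factor = (31/24)² = 1.2917² = 1.6685.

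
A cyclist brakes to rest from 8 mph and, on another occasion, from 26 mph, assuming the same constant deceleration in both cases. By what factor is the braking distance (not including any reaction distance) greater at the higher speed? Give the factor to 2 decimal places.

Factor ≈ 10.56

Braking distance d = v²/(2a), so with a fixed, d ∝ v².
Factor = (26/8)² = 3.2500² = 10.5625.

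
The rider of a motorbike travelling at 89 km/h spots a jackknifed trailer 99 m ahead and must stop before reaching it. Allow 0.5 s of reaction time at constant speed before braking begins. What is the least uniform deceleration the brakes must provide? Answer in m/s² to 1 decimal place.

Required deceleration ≈ 3.5 m/s²

89 km/h ÷ 3.6 = 24.7222 m/s.
Distance covered during reaction = 24.7222 × 0.5 = 12.361 m.
Distance available for braking: 99 − 12.361 = 86.639 m.
v² = 2a·d ⇒ a = v²/(2d) = 24.7222² / (2 × 86.639) = 611.187 / 173.278 = 3.5272 m/s².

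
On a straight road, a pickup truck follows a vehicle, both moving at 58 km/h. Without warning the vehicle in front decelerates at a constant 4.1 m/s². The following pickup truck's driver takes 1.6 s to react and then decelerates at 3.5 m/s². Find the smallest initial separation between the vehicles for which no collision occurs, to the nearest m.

58 km/h ÷ 3.6 = 16.1111 m/s.
Leader travels v²/(2a_L) = 259.568 / 8.200 = 31.655 m before stopping.
Follower covers v·t_r = 16.1111 × 1.6 = 25.778 m while reacting, then v²/(2a_F) = 259.568 / 7.000 = 37.081 m while braking, for a total of 25.778 + 37.081 = 62.859 m.
Since a_F ≤ a_L and the follower starts braking later, the follower is never slower than the leader, so the closest approach is when both have stopped.
Minimum gap = 62.859 − 31.655 = 31.204 m.

Minimum gap ≈ 31 m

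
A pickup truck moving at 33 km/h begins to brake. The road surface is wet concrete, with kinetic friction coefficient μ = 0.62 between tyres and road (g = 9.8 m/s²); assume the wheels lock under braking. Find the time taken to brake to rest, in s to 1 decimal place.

33 km/h ÷ 3.6 = 9.1667 m/s.
a = μg = 0.62 × 9.8 = 6.076 m/s².
Braking time = v/a = 9.1667 / 6.076 = 1.509 s.

Braking time ≈ 1.5 s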